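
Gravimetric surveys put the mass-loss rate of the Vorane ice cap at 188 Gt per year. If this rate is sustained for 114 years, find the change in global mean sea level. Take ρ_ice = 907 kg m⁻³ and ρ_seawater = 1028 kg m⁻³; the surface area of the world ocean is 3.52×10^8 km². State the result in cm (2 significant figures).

Total mass lost = 188 Gt/yr × 114 yr = 2.143×10^4 Gt = 2.143×10^16 kg.
ρ_w = 1028 kg m⁻³, so water volume = 2.143×10^16 / 1028 = 2.085×10^13 m³.
Δh = 2.085×10^13 / 3.52×10^14 = 0.0592 m = 5.9 cm.

≈ 5.9 cm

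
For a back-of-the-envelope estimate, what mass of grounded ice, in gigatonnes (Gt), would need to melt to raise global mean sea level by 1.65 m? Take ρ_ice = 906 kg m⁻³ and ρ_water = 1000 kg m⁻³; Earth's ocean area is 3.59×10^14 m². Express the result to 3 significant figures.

Required water volume = Δh × A = 1.65 m × 3.59×10^14 m² = 5.924×10^14 m³.
ρ_w = 1000 kg m⁻³, so the mass of water = 5.924×10^14 m³ × 1000 kg m⁻³ = 5.924×10^17 kg = 5.92×10^5 Gt (and the same mass of ice, by conservation).

≈ 5.92×10^5 Gt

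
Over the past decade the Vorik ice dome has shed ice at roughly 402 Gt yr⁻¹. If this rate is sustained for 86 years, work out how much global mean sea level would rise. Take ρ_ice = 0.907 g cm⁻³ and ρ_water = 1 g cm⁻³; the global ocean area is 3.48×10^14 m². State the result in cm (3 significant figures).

≈ 9.93 cm

Total mass lost = 402 Gt/yr × 86 yr = 3.457×10^4 Gt = 3.457×10^16 kg.
ρ_w = 1 g cm⁻³ = 1000 kg m⁻³, so water volume = 3.457×10^16 / 1000 = 3.457×10^13 m³.
Δh = 3.457×10^13 / 3.48×10^14 = 0.0993 m = 9.93 cm.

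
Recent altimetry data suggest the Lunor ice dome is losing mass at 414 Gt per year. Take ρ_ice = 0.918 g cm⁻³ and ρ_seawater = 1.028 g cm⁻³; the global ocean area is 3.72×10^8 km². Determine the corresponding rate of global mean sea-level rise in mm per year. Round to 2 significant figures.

ρ_w = 1.028 g cm⁻³ = 1028 kg m⁻³. Annual water volume added = 414 Gt / ρ_w = 4.140×10^14 kg / 1028 kg m⁻³ = 4.027×10^11 m³.
Δh per year = 4.027×10^11 / 3.72×10^14 = 1.08×10^-3 m = 1.1 mm.

≈ 1.1 mm/yr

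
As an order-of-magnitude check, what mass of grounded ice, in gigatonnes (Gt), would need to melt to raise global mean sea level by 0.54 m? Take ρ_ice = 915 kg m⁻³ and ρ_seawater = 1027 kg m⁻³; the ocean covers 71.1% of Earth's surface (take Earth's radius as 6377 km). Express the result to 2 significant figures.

Required water volume = Δh × A = 0.54 m × 3.63×10^14 m² = 1.962×10^14 m³.
ρ_w = 1027 kg m⁻³, so the mass of water = 1.962×10^14 m³ × 1027 kg m⁻³ = 2.015×10^17 kg = 2.0×10^5 Gt (and the same mass of ice, by conservation).

≈ 2.0×10^5 Gt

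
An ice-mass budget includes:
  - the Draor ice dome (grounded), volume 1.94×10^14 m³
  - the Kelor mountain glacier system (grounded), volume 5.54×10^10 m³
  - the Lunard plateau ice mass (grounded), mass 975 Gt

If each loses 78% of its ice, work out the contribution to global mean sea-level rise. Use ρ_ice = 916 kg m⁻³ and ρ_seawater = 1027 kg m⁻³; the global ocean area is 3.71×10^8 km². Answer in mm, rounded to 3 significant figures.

Draor: 0.78 × 1.94×10^14 m³ × (916/1027) = 1.350×10^14 m³ of water.
Kelor: 0.78 × 5.54×10^10 m³ × (916/1027) = 3.854×10^10 m³ of water.
Lunard: 0.78 × 975 Gt = 7.605×10^14 kg; dividing by ρ_w = 1027 kg m⁻³ gives 7.405×10^11 m³ of water.
Total added water ≈ 1.357×10^14 m³ over 3.71×10^14 m² → Δh = 0.366 m = 366 mm.

≈ 366 mm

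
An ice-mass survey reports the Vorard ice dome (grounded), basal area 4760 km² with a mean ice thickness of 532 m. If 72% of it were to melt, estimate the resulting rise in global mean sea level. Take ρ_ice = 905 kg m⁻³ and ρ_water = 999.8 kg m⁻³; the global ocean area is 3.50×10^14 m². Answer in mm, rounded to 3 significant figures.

Vorard: ice volume = 4760 km² × 532 m = 2532 km³; 0.72 × 2532 × (905/999.8) = 1650 km³ of water.
Spread over 3.50×10^14 m² of ocean, Δh = 1.650×10^12 / 3.50×10^14 = 4.72×10^-3 m = 4.72 mm.

≈ 4.72 mm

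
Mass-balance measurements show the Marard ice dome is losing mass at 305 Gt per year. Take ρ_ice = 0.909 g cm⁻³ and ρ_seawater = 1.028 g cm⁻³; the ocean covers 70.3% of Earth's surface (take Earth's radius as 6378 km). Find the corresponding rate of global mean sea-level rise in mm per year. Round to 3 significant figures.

≈ 0.826 mm/yr

ρ_w = 1.028 g cm⁻³ = 1028 kg m⁻³. Annual water volume added = 305 Gt / ρ_w = 3.050×10^14 kg / 1028 kg m⁻³ = 2.967×10^11 m³.
Δh per year = 2.967×10^11 / 3.59×10^14 = 8.26×10^-4 m = 0.826 mm.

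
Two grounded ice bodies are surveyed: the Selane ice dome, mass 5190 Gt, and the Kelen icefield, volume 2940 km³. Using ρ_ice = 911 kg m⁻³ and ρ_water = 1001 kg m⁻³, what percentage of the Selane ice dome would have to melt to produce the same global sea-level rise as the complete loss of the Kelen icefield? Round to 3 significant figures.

≈ 51.6 %

Equal sea-level rise means equal mass of meltwater, i.e. equal mass of ice lost.
Ice mass of Kelen: 2.678×10^15 kg; ice mass of Selane: 5.190×10^15 kg.
Fraction required = 2.678×10^15 / 5.190×10^15 = 0.516 → 51.6 %.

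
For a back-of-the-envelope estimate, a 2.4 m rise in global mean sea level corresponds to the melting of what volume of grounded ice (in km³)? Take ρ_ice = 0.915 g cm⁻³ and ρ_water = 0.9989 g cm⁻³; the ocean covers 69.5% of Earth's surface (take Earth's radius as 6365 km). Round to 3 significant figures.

≈ 9.27×10^5 km³

Required water volume = Δh × A = 2.4 m × 3.54×10^14 m² = 8.492×10^14 m³ = 8.492×10^5 km³.
Ice volume = water volume × ρ_w/ρ_ice = 8.492×10^5 × 998.9/915 = 9.27×10^5 km³.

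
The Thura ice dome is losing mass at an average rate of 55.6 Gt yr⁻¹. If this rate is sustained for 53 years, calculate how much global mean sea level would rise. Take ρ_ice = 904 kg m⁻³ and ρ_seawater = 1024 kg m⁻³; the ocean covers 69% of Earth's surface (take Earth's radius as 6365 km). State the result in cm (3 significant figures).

Total mass lost = 55.6 Gt/yr × 53 yr = 2947 Gt = 2.947×10^15 kg.
ρ_w = 1024 kg m⁻³, so water volume = 2.947×10^15 / 1024 = 2.878×10^12 m³.
Δh = 2.878×10^12 / 3.51×10^14 = 8.19×10^-3 m = 0.819 cm.

≈ 0.819 cm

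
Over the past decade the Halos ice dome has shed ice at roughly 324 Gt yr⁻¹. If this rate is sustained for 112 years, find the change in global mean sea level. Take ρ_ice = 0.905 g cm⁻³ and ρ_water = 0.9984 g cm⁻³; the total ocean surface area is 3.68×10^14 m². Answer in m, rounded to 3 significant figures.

Total mass lost = 324 Gt/yr × 112 yr = 3.629×10^4 Gt = 3.629×10^16 kg.
ρ_w = 0.9984 g cm⁻³ = 998.4 kg m⁻³, so water volume = 3.629×10^16 / 998.4 = 3.635×10^13 m³.
Δh = 3.635×10^13 / 3.68×10^14 = 0.0988 m.

≈ 0.0988 m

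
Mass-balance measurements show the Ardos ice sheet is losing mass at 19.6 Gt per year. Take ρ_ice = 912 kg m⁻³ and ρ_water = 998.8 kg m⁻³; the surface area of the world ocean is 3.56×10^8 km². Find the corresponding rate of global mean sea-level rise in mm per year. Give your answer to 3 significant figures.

ρ_w = 998.8 kg m⁻³. Annual water volume added = 19.6 Gt / ρ_w = 1.960×10^13 kg / 998.8 kg m⁻³ = 1.962×10^10 m³.
Δh per year = 1.962×10^10 / 3.56×10^14 = 5.51×10^-5 m = 0.0551 mm.

≈ 0.0551 mm/yr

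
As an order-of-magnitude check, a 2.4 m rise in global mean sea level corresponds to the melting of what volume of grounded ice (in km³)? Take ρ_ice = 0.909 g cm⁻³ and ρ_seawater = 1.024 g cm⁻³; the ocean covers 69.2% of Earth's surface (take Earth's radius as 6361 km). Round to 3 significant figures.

≈ 9.51×10^5 km³

Required water volume = Δh × A = 2.4 m × 3.52×10^14 m² = 8.445×10^14 m³ = 8.445×10^5 km³.
Ice volume = water volume × ρ_w/ρ_ice = 8.445×10^5 × 1024/909 = 9.51×10^5 km³.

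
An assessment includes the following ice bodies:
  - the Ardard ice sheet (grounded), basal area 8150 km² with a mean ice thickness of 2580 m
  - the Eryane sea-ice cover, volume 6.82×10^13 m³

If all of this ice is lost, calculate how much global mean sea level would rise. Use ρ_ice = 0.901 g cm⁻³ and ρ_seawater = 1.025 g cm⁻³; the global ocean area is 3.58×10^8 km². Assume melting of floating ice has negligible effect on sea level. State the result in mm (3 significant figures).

≈ 51.6 mm

Ardard: ice volume = 8150 km² × 2580 m = 2.103×10^4 km³; 2.103×10^4 × (901/1025) = 1.848×10^4 km³ of water.
The Eryane sea-ice cover is floating and already displaces its own weight of water, so its melt adds essentially nothing to sea level.
Total added water ≈ 1.848×10^13 m³ over 3.58×10^14 m² → Δh = 0.0516 m = 51.6 mm.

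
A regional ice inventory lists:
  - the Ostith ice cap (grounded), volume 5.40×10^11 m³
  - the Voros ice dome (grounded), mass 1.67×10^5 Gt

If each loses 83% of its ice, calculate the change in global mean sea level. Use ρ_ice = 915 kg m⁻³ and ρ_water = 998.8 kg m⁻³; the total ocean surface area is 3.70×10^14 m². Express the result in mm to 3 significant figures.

Ostith: 0.83 × 5.40×10^11 m³ × (915/998.8) = 4.106×10^11 m³ of water.
Voros: 0.83 × 1.67×10^5 Gt = 1.386×10^17 kg; dividing by ρ_w = 998.8 kg m⁻³ gives 1.388×10^14 m³ of water.
Total added water ≈ 1.392×10^14 m³ over 3.70×10^14 m² → Δh = 0.376 m = 376 mm.

≈ 376 mm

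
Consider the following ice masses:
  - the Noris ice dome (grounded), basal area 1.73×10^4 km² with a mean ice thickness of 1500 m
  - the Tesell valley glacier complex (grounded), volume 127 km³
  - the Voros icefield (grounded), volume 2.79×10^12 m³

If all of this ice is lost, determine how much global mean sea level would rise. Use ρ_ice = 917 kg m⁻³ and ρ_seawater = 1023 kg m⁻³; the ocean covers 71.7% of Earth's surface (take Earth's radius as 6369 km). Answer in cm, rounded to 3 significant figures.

≈ 7.08 cm

Noris: ice volume = 1.73×10^4 km² × 1500 m = 2.595×10^4 km³; 2.595×10^4 × (917/1023) = 2.326×10^4 km³ of water.
Tesell: 127 km³ × (917/1023) = 113.8 km³ of water.
Voros: 2.79×10^12 m³ × (917/1023) = 2.501×10^12 m³ of water.
Total added water ≈ 2.588×10^13 m³ over 3.65×10^14 m² → Δh = 0.0708 m = 7.08 cm.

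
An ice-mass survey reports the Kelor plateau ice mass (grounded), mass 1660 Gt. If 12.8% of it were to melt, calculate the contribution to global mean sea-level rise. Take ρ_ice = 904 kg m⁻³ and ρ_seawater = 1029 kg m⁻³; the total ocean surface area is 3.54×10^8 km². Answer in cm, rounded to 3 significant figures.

Kelor: 0.128 × 1660 Gt = 2.125×10^14 kg; dividing by ρ_w = 1029 kg m⁻³ gives 2.065×10^11 m³ of water.
Spread over 3.54×10^14 m² of ocean, Δh = 2.065×10^11 / 3.54×10^14 = 5.83×10^-4 m = 0.0583 cm.

≈ 0.0583 cm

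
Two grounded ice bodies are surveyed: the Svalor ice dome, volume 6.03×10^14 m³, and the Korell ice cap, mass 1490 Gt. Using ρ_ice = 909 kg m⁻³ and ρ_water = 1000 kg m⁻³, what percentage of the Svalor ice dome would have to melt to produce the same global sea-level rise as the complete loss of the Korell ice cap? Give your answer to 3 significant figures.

Equal sea-level rise means equal mass of meltwater, i.e. equal mass of ice lost.
Ice mass of Korell: 1.490×10^15 kg; ice mass of Svalor: 5.481×10^17 kg.
Fraction required = 1.490×10^15 / 5.481×10^17 = 2.72×10^-3 → 0.272 %.

≈ 0.272 %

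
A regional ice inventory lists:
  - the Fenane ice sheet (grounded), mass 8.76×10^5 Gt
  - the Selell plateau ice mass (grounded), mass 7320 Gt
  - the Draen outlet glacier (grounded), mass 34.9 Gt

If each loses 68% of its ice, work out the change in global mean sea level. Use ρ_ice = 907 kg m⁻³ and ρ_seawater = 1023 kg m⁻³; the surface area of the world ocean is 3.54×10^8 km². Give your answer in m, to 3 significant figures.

≈ 1.66 m

Fenane: 0.68 × 8.76×10^5 Gt = 5.957×10^17 kg; dividing by ρ_w = 1023 kg m⁻³ gives 5.823×10^14 m³ of water.
Selell: 0.68 × 7320 Gt = 4.978×10^15 kg; dividing by ρ_w = 1023 kg m⁻³ gives 4.866×10^12 m³ of water.
Draen: 0.68 × 34.9 Gt = 2.373×10^13 kg; dividing by ρ_w = 1023 kg m⁻³ gives 2.320×10^10 m³ of water.
Total added water ≈ 5.872×10^14 m³ over 3.54×10^14 m² → Δh = 1.66 m.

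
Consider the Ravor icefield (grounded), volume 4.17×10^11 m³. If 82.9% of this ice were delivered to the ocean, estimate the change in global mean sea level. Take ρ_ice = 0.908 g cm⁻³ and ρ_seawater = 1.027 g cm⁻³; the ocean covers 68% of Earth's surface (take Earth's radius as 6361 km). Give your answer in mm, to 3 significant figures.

Ravor: 0.829 × 4.17×10^11 m³ × (908/1027) = 3.056×10^11 m³ of water.
Spread over 3.46×10^14 m² of ocean, Δh = 3.056×10^11 / 3.46×10^14 = 8.84×10^-4 m = 0.884 mm.

≈ 0.884 mm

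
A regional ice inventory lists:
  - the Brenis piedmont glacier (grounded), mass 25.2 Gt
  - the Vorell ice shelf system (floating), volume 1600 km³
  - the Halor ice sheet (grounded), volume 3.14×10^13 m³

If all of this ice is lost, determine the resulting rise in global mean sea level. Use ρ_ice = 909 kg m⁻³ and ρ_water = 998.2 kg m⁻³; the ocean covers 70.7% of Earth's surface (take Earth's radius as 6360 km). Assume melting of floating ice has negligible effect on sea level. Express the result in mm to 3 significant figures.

Brenis: 25.2 Gt = 2.520×10^13 kg; dividing by ρ_w = 998.2 kg m⁻³ gives 2.525×10^10 m³ of water.
The Vorell ice shelf system is floating and already displaces its own weight of water, so its melt adds essentially nothing to sea level.
Halor: 3.14×10^13 m³ × (909/998.2) = 2.859×10^13 m³ of water.
Total added water ≈ 2.862×10^13 m³ over 3.59×10^14 m² → Δh = 0.0796 m = 79.6 mm.

≈ 79.6 mm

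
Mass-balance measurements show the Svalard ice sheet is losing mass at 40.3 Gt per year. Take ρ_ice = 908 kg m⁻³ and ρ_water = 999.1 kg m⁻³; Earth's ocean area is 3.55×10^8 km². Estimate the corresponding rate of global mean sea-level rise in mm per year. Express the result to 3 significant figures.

≈ 0.114 mm/yr

ρ_w = 999.1 kg m⁻³. Annual water volume added = 40.3 Gt / ρ_w = 4.030×10^13 kg / 999.1 kg m⁻³ = 4.034×10^10 m³.
Δh per year = 4.034×10^10 / 3.55×10^14 = 1.14×10^-4 m = 0.114 mm.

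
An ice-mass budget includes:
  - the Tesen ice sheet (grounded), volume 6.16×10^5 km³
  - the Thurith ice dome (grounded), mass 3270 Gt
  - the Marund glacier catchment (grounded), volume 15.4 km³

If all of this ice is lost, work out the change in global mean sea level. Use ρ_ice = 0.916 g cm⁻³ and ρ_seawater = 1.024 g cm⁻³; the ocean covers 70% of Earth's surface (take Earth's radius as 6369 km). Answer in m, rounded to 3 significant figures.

≈ 1.55 m

Tesen: 6.16×10^5 km³ × (916/1024) = 5.510×10^5 km³ of water.
Thurith: 3270 Gt = 3.270×10^15 kg; dividing by ρ_w = 1.024 g cm⁻³ = 1024 kg m⁻³ gives 3.193×10^12 m³ of water.
Marund: 15.4 km³ × (916/1024) = 13.78 km³ of water.
Total added water ≈ 5.542×10^14 m³ over 3.57×10^14 m² → Δh = 1.55 m.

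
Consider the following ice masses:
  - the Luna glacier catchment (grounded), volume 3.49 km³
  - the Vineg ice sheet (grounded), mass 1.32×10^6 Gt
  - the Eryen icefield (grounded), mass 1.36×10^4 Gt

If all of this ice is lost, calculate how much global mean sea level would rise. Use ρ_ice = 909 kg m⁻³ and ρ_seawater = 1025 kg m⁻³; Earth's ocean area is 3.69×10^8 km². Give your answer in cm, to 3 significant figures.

≈ 353 cm

Luna: 3.49 km³ × (909/1025) = 3.095 km³ of water.
Vineg: 1.32×10^6 Gt = 1.320×10^18 kg; dividing by ρ_w = 1025 kg m⁻³ gives 1.288×10^15 m³ of water.
Eryen: 1.36×10^4 Gt = 1.360×10^16 kg; dividing by ρ_w = 1025 kg m⁻³ gives 1.327×10^13 m³ of water.
Total added water ≈ 1.301×10^15 m³ over 3.69×10^14 m² → Δh = 3.53 m = 353 cm.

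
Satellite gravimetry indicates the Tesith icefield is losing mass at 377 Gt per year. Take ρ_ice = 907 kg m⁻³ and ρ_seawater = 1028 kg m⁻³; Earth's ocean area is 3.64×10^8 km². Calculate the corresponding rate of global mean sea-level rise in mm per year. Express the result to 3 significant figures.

≈ 1.01 mm/yr

ρ_w = 1028 kg m⁻³. Annual water volume added = 377 Gt / ρ_w = 3.770×10^14 kg / 1028 kg m⁻³ = 3.667×10^11 m³.
Δh per year = 3.667×10^11 / 3.64×10^14 = 1.01×10^-3 m = 1.01 mm.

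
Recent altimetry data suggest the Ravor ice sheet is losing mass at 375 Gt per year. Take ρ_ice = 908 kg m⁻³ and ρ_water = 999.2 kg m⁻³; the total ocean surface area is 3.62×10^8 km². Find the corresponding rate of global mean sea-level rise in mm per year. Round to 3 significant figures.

≈ 1.04 mm/yr

ρ_w = 999.2 kg m⁻³. Annual water volume added = 375 Gt / ρ_w = 3.750×10^14 kg / 999.2 kg m⁻³ = 3.753×10^11 m³.
Δh per year = 3.753×10^11 / 3.62×10^14 = 1.04×10^-3 m = 1.04 mm.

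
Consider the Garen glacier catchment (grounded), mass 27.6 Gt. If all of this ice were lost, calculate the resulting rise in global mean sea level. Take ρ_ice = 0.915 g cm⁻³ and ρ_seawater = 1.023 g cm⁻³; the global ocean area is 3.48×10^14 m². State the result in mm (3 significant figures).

≈ 0.0775 mm

Garen: 27.6 Gt = 2.760×10^13 kg; dividing by ρ_w = 1.023 g cm⁻³ = 1023 kg m⁻³ gives 2.698×10^10 m³ of water.
Spread over 3.48×10^14 m² of ocean, Δh = 2.698×10^10 / 3.48×10^14 = 7.75×10^-5 m = 0.0775 mm.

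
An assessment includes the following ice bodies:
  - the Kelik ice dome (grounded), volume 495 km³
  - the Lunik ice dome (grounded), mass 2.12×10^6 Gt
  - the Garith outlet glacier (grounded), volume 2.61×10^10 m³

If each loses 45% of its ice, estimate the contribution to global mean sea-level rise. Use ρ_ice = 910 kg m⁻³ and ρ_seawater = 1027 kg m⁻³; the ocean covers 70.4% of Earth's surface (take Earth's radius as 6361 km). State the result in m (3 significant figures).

≈ 2.60 m

Kelik: 0.45 × 495 km³ × (910/1027) = 197.4 km³ of water.
Lunik: 0.45 × 2.12×10^6 Gt = 9.540×10^17 kg; dividing by ρ_w = 1027 kg m⁻³ gives 9.289×10^14 m³ of water.
Garith: 0.45 × 2.61×10^10 m³ × (910/1027) = 1.041×10^10 m³ of water.
Total added water ≈ 9.291×10^14 m³ over 3.58×10^14 m² → Δh = 2.60 m.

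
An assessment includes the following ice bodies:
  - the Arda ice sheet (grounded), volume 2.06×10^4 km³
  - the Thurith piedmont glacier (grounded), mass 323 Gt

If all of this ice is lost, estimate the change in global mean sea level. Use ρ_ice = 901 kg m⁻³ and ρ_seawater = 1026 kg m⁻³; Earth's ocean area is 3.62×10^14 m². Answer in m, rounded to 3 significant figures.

≈ 0.0508 m

Arda: 2.06×10^4 km³ × (901/1026) = 1.809×10^4 km³ of water.
Thurith: 323 Gt = 3.230×10^14 kg; dividing by ρ_w = 1026 kg m⁻³ gives 3.148×10^11 m³ of water.
Total added water ≈ 1.841×10^13 m³ over 3.62×10^14 m² → Δh = 0.0508 m.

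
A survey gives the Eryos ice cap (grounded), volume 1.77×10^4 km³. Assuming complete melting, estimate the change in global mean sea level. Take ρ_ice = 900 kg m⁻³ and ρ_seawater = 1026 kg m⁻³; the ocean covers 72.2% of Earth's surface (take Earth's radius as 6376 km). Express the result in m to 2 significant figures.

≈ 0.042 m

Eryos: 1.77×10^4 km³ × (900/1026) = 1.553×10^4 km³ of water.
Spread over 3.69×10^14 m² of ocean, Δh = 1.553×10^13 / 3.69×10^14 = 0.0421 m.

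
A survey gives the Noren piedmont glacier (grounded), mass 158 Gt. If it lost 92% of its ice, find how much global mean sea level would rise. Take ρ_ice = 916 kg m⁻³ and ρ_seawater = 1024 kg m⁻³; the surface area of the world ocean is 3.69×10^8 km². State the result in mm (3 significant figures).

Noren: 0.92 × 158 Gt = 1.454×10^14 kg; dividing by ρ_w = 1024 kg m⁻³ gives 1.420×10^11 m³ of water.
Spread over 3.69×10^14 m² of ocean, Δh = 1.420×10^11 / 3.69×10^14 = 3.85×10^-4 m = 0.385 mm.

≈ 0.385 mm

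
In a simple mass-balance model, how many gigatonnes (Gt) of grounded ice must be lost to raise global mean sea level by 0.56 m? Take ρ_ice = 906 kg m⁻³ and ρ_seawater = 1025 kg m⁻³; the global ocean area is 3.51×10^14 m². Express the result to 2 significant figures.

≈ 2.0×10^5 Gt

Required water volume = Δh × A = 0.56 m × 3.51×10^14 m² = 1.966×10^14 m³.
ρ_w = 1025 kg m⁻³, so the mass of water = 1.966×10^14 m³ × 1025 kg m⁻³ = 2.015×10^17 kg = 2.0×10^5 Gt (and the same mass of ice, by conservation).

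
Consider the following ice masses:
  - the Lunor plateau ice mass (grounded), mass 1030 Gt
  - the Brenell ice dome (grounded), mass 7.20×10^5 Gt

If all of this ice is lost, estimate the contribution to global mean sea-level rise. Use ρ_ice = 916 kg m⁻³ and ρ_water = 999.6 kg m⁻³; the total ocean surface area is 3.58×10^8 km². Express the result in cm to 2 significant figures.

Lunor: 1030 Gt = 1.030×10^15 kg; dividing by ρ_w = 999.6 kg m⁻³ gives 1.030×10^12 m³ of water.
Brenell: 7.20×10^5 Gt = 7.200×10^17 kg; dividing by ρ_w = 999.6 kg m⁻³ gives 7.203×10^14 m³ of water.
Total added water ≈ 7.213×10^14 m³ over 3.58×10^14 m² → Δh = 2.01 m = 200 cm.

≈ 200 cm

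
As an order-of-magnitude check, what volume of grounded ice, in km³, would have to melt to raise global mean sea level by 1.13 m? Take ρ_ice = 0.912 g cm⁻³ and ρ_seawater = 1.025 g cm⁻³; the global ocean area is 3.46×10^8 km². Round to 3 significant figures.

Required water volume = Δh × A = 1.13 m × 3.46×10^14 m² = 3.910×10^14 m³ = 3.910×10^5 km³.
Ice volume = water volume × ρ_w/ρ_ice = 3.910×10^5 × 1025/912 = 4.39×10^5 km³.

≈ 4.39×10^5 km³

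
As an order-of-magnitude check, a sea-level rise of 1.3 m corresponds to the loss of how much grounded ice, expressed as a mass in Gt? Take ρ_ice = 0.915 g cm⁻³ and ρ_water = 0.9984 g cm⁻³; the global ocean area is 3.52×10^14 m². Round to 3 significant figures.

Required water volume = Δh × A = 1.3 m × 3.52×10^14 m² = 4.576×10^14 m³.
ρ_w = 0.9984 g cm⁻³ = 998.4 kg m⁻³, so the mass of water = 4.576×10^14 m³ × 998.4 kg m⁻³ = 4.569×10^17 kg = 4.57×10^5 Gt (and the same mass of ice, by conservation).

≈ 4.57×10^5 Gt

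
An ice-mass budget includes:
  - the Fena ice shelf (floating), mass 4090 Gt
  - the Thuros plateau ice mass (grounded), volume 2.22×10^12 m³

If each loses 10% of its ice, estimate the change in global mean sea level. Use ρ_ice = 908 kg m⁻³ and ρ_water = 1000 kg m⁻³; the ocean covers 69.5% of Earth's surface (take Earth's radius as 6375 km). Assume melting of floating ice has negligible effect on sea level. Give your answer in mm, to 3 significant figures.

The Fena ice shelf is floating and already displaces its own weight of water, so its melt adds essentially nothing to sea level.
Thuros: 0.1 × 2.22×10^12 m³ × (908/1000) = 2.016×10^11 m³ of water.
Total added water ≈ 2.016×10^11 m³ over 3.55×10^14 m² → Δh = 5.68×10^-4 m = 0.568 mm.

≈ 0.568 mm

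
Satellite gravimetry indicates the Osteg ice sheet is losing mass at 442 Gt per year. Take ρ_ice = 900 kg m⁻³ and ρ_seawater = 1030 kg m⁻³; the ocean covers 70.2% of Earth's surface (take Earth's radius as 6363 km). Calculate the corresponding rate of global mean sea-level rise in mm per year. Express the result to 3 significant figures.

≈ 1.20 mm/yr

ρ_w = 1030 kg m⁻³. Annual water volume added = 442 Gt / ρ_w = 4.420×10^14 kg / 1030 kg m⁻³ = 4.291×10^11 m³.
Δh per year = 4.291×10^11 / 3.57×10^14 = 1.20×10^-3 m = 1.20 mm.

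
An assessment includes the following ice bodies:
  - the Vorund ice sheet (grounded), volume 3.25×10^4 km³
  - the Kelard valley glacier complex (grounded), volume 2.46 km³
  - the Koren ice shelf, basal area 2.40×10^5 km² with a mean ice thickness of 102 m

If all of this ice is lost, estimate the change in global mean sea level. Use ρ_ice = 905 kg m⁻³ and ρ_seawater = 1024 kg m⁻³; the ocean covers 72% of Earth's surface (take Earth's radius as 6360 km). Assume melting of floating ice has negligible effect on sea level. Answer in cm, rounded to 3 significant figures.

≈ 7.85 cm

Vorund: 3.25×10^4 km³ × (905/1024) = 2.872×10^4 km³ of water.
Kelard: 2.46 km³ × (905/1024) = 2.174 km³ of water.
The Koren ice shelf is floating and already displaces its own weight of water, so its melt adds essentially nothing to sea level.
Total added water ≈ 2.873×10^13 m³ over 3.66×10^14 m² → Δh = 0.0785 m = 7.85 cm.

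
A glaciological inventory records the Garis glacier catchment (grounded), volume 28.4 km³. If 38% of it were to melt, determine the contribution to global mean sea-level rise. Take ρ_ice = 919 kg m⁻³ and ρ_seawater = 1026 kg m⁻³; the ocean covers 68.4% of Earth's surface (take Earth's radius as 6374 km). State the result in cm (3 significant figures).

Garis: 0.38 × 28.4 km³ × (919/1026) = 9.667 km³ of water.
Spread over 3.49×10^14 m² of ocean, Δh = 9.667×10^9 / 3.49×10^14 = 2.77×10^-5 m = 2.77×10^-3 cm.

≈ 2.77×10^-3 cm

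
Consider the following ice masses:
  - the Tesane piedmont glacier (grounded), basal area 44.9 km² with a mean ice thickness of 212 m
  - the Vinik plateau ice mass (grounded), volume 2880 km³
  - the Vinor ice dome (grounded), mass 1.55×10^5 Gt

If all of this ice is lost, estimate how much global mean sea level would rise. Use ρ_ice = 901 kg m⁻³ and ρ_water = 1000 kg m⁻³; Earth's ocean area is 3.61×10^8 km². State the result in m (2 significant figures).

Tesane: ice volume = 44.9 km² × 212 m = 9.519 km³; 9.519 × (901/1000) = 8.576 km³ of water.
Vinik: 2880 km³ × (901/1000) = 2595 km³ of water.
Vinor: 1.55×10^5 Gt = 1.550×10^17 kg; dividing by ρ_w = 1000 kg m⁻³ gives 1.550×10^14 m³ of water.
Total added water ≈ 1.576×10^14 m³ over 3.61×10^14 m² → Δh = 0.437 m.

≈ 0.44 m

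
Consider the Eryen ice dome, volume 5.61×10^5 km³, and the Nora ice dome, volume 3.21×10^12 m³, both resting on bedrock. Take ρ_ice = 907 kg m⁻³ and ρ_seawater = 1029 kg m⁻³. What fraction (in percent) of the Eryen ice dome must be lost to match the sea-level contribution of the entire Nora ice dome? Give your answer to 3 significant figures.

≈ 0.572 %

Equal sea-level rise means equal mass of meltwater, i.e. equal mass of ice lost.
Ice mass of Nora: 2.911×10^15 kg; ice mass of Eryen: 5.088×10^17 kg.
Fraction required = 2.911×10^15 / 5.088×10^17 = 5.72×10^-3 → 0.572 %.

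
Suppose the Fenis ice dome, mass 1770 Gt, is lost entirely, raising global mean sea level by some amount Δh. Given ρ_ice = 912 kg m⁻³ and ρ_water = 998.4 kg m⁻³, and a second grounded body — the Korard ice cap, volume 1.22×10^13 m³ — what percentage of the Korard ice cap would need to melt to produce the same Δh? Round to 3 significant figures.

≈ 15.9 %

Equal sea-level rise means equal mass of meltwater, i.e. equal mass of ice lost.
Ice mass of Fenis: 1.770×10^15 kg; ice mass of Korard: 1.113×10^16 kg.
Fraction required = 1.770×10^15 / 1.113×10^16 = 0.159 → 15.9 %.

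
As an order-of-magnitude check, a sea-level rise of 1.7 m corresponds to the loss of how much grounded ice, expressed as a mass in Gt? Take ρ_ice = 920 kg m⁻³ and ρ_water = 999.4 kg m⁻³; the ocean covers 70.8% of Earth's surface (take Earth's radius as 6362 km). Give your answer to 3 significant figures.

≈ 6.12×10^5 Gt

Required water volume = Δh × A = 1.7 m × 3.60×10^14 m² = 6.122×10^14 m³.
ρ_w = 999.4 kg m⁻³, so the mass of water = 6.122×10^14 m³ × 999.4 kg m⁻³ = 6.118×10^17 kg = 6.12×10^5 Gt (and the same mass of ice, by conservation).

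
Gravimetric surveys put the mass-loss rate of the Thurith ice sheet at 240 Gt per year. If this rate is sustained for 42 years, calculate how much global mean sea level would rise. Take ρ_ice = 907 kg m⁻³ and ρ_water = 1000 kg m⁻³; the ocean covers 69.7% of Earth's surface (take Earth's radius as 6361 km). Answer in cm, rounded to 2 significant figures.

Total mass lost = 240 Gt/yr × 42 yr = 1.008×10^4 Gt = 1.008×10^16 kg.
ρ_w = 1000 kg m⁻³, so water volume = 1.008×10^16 / 1000 = 1.008×10^13 m³.
Δh = 1.008×10^13 / 3.54×10^14 = 0.0284 m = 2.8 cm.

≈ 2.8 cm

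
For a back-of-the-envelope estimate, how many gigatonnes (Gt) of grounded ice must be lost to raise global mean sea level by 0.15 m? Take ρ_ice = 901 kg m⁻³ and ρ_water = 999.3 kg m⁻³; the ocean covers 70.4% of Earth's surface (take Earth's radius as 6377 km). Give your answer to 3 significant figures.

Required water volume = Δh × A = 0.15 m × 3.60×10^14 m² = 5.396×10^13 m³.
ρ_w = 999.3 kg m⁻³, so the mass of water = 5.396×10^13 m³ × 999.3 kg m⁻³ = 5.393×10^16 kg = 5.39×10^4 Gt (and the same mass of ice, by conservation).

≈ 5.39×10^4 Gt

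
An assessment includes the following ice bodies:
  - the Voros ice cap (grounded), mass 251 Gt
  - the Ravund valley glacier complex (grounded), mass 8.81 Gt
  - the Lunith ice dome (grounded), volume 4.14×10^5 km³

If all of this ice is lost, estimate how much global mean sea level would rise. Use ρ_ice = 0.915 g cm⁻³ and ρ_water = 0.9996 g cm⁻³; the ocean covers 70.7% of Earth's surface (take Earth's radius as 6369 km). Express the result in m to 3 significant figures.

Voros: 251 Gt = 2.510×10^14 kg; dividing by ρ_w = 0.9996 g cm⁻³ = 999.6 kg m⁻³ gives 2.511×10^11 m³ of water.
Ravund: 8.81 Gt = 8.810×10^12 kg; dividing by ρ_w = 999.6 kg m⁻³ gives 8.814×10^9 m³ of water.
Lunith: 4.14×10^5 km³ × (915/999.6) = 3.790×10^5 km³ of water.
Total added water ≈ 3.792×10^14 m³ over 3.60×10^14 m² → Δh = 1.05 m.

≈ 1.05 m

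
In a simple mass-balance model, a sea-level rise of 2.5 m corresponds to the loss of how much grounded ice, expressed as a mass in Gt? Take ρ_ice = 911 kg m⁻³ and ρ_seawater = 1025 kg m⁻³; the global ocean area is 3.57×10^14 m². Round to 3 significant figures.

Required water volume = Δh × A = 2.5 m × 3.57×10^14 m² = 8.925×10^14 m³.
ρ_w = 1025 kg m⁻³, so the mass of water = 8.925×10^14 m³ × 1025 kg m⁻³ = 9.148×10^17 kg = 9.15×10^5 Gt (and the same mass of ice, by conservation).

≈ 9.15×10^5 Gt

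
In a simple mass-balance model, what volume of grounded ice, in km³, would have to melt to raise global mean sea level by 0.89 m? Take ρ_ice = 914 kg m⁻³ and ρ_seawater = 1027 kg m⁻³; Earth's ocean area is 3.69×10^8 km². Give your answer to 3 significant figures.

Required water volume = Δh × A = 0.89 m × 3.69×10^14 m² = 3.284×10^14 m³ = 3.284×10^5 km³.
Ice volume = water volume × ρ_w/ρ_ice = 3.284×10^5 × 1027/914 = 3.69×10^5 km³.

≈ 3.69×10^5 km³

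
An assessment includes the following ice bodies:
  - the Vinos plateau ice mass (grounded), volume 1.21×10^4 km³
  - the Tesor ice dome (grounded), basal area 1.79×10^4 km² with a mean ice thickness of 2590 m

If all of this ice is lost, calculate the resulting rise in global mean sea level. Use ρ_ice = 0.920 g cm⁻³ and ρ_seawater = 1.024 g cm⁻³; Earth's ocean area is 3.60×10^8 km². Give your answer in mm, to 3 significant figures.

≈ 146 mm

Vinos: 1.21×10^4 km³ × (920/1024) = 1.087×10^4 km³ of water.
Tesor: ice volume = 1.79×10^4 km² × 2590 m = 4.636×10^4 km³; 4.636×10^4 × (920/1024) = 4.165×10^4 km³ of water.
Total added water ≈ 5.252×10^13 m³ over 3.60×10^14 m² → Δh = 0.146 m = 146 mm.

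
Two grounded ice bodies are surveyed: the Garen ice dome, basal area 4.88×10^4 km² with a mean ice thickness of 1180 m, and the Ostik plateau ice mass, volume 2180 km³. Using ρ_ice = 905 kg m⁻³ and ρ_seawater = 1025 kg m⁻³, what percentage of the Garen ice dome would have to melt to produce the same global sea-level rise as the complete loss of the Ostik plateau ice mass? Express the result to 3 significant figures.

Equal sea-level rise means equal mass of meltwater, i.e. equal mass of ice lost.
Ice mass of Ostik: 1.973×10^15 kg; ice mass of Garen: 5.211×10^16 kg.
Fraction required = 1.973×10^15 / 5.211×10^16 = 0.0379 → 3.79 %.

≈ 3.79 %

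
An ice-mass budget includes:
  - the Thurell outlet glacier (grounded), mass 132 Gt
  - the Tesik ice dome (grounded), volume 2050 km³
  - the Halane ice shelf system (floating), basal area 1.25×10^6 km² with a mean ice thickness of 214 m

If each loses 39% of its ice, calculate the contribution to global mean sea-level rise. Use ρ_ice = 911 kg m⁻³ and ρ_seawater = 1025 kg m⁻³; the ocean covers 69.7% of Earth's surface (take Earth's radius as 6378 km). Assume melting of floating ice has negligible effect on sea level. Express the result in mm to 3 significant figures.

≈ 2.14 mm

Thurell: 0.39 × 132 Gt = 5.148×10^13 kg; dividing by ρ_w = 1025 kg m⁻³ gives 5.022×10^10 m³ of water.
Tesik: 0.39 × 2050 km³ × (911/1025) = 710.6 km³ of water.
The Halane ice shelf system is floating and already displaces its own weight of water, so its melt adds essentially nothing to sea level.
Total added water ≈ 7.608×10^11 m³ over 3.56×10^14 m² → Δh = 2.14×10^-3 m = 2.14 mm.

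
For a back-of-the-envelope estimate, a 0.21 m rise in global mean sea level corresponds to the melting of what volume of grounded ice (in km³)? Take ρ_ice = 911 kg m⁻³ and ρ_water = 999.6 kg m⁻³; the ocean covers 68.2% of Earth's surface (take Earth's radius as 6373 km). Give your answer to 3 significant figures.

Required water volume = Δh × A = 0.21 m × 3.48×10^14 m² = 7.310×10^13 m³ = 7.310×10^4 km³.
Ice volume = water volume × ρ_w/ρ_ice = 7.310×10^4 × 999.6/911 = 8.02×10^4 km³.

≈ 8.02×10^4 km³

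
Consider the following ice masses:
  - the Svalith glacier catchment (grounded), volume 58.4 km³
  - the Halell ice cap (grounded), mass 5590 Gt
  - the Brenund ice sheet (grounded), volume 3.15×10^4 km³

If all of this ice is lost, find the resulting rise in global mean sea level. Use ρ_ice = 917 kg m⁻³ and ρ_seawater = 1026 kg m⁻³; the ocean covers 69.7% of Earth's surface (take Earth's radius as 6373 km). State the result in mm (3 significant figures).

≈ 94.6 mm

Svalith: 58.4 km³ × (917/1026) = 52.20 km³ of water.
Halell: 5590 Gt = 5.590×10^15 kg; dividing by ρ_w = 1026 kg m⁻³ gives 5.448×10^12 m³ of water.
Brenund: 3.15×10^4 km³ × (917/1026) = 2.815×10^4 km³ of water.
Total added water ≈ 3.365×10^13 m³ over 3.56×10^14 m² → Δh = 0.0946 m = 94.6 mm.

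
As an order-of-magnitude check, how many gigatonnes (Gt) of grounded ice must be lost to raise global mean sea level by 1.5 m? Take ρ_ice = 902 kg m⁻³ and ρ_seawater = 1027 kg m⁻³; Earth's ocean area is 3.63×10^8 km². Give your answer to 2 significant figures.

≈ 5.6×10^5 Gt

Required water volume = Δh × A = 1.5 m × 3.63×10^14 m² = 5.445×10^14 m³.
ρ_w = 1027 kg m⁻³, so the mass of water = 5.445×10^14 m³ × 1027 kg m⁻³ = 5.592×10^17 kg = 5.6×10^5 Gt (and the same mass of ice, by conservation).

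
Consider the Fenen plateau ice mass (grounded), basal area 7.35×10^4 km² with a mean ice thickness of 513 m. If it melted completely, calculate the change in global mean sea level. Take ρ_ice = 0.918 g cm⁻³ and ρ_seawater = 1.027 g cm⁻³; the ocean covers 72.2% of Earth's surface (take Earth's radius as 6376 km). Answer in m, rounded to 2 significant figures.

≈ 0.091 m

Fenen: ice volume = 7.35×10^4 km² × 513 m = 3.771×10^4 km³; 3.771×10^4 × (918/1027) = 3.370×10^4 km³ of water.
Spread over 3.69×10^14 m² of ocean, Δh = 3.370×10^13 / 3.69×10^14 = 0.0914 m.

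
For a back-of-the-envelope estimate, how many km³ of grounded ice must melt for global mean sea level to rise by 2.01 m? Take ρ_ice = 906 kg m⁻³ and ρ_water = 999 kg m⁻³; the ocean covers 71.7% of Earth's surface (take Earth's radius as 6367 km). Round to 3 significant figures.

Required water volume = Δh × A = 2.01 m × 3.65×10^14 m² = 7.342×10^14 m³ = 7.342×10^5 km³.
Ice volume = water volume × ρ_w/ρ_ice = 7.342×10^5 × 999/906 = 8.10×10^5 km³.

≈ 8.10×10^5 km³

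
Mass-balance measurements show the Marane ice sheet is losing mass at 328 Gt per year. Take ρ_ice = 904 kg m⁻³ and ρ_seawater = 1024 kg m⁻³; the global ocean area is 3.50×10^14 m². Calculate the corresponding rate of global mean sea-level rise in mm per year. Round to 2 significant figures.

ρ_w = 1024 kg m⁻³. Annual water volume added = 328 Gt / ρ_w = 3.280×10^14 kg / 1024 kg m⁻³ = 3.203×10^11 m³.
Δh per year = 3.203×10^11 / 3.50×10^14 = 9.15×10^-4 m = 0.92 mm.

≈ 0.92 mm/yr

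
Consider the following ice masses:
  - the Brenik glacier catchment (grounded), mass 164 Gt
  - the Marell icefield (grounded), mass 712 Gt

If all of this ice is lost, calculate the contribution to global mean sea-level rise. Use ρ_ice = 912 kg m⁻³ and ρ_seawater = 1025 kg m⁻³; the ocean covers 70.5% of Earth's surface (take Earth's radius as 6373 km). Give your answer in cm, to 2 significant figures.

Brenik: 164 Gt = 1.640×10^14 kg; dividing by ρ_w = 1025 kg m⁻³ gives 1.600×10^11 m³ of water.
Marell: 712 Gt = 7.120×10^14 kg; dividing by ρ_w = 1025 kg m⁻³ gives 6.946×10^11 m³ of water.
Total added water ≈ 8.546×10^11 m³ over 3.60×10^14 m² → Δh = 2.38×10^-3 m = 0.24 cm.

≈ 0.24 cm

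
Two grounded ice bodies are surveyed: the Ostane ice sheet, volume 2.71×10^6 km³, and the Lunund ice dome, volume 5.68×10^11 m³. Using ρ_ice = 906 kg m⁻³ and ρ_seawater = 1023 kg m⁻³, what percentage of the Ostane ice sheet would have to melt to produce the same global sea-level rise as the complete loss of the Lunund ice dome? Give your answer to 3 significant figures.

≈ 0.0210 %

Equal sea-level rise means equal mass of meltwater, i.e. equal mass of ice lost.
Ice mass of Lunund: 5.146×10^14 kg; ice mass of Ostane: 2.455×10^18 kg.
Fraction required = 5.146×10^14 / 2.455×10^18 = 2.10×10^-4 → 0.0210 %.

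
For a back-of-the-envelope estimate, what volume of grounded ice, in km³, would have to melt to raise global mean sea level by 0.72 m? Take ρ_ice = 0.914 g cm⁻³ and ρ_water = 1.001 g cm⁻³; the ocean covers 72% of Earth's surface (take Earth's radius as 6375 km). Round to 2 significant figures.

Required water volume = Δh × A = 0.72 m × 3.68×10^14 m² = 2.647×10^14 m³ = 2.647×10^5 km³.
Ice volume = water volume × ρ_w/ρ_ice = 2.647×10^5 × 1001/914 = 2.9×10^5 km³.

≈ 2.9×10^5 km³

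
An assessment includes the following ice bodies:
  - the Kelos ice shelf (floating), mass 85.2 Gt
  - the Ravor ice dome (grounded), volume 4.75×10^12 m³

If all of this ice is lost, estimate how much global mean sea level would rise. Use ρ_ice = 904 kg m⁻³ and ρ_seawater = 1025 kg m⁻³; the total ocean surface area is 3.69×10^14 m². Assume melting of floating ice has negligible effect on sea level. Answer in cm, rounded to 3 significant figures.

The Kelos ice shelf is floating and already displaces its own weight of water, so its melt adds essentially nothing to sea level.
Ravor: 4.75×10^12 m³ × (904/1025) = 4.189×10^12 m³ of water.
Total added water ≈ 4.189×10^12 m³ over 3.69×10^14 m² → Δh = 0.0114 m = 1.14 cm.

≈ 1.14 cm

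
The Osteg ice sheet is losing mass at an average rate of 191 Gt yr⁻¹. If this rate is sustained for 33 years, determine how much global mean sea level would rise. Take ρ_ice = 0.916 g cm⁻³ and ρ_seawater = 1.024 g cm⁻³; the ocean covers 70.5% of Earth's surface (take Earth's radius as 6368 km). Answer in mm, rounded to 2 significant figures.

≈ 17 mm

Total mass lost = 191 Gt/yr × 33 yr = 6303 Gt = 6.303×10^15 kg.
ρ_w = 1.024 g cm⁻³ = 1024 kg m⁻³, so water volume = 6.303×10^15 / 1024 = 6.155×10^12 m³.
Δh = 6.155×10^12 / 3.59×10^14 = 0.0171 m = 17 mm.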